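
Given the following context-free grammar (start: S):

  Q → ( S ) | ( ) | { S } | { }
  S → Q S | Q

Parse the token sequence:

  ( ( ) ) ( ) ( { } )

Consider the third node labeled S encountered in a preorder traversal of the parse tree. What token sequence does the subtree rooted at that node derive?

[S [Q ( [S [Q ( )]] )] [S [Q ( )] [S [Q ( [S [Q { }]] )]]]]

( ) ( { } )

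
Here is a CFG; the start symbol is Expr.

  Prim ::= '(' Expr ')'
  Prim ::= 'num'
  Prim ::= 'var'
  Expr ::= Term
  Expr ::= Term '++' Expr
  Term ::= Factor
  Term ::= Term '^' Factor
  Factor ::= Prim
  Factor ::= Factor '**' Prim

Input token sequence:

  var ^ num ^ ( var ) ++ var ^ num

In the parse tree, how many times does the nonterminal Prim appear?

[Expr [Term [Term [Term [Factor [Prim var]]] ^ [Factor [Prim num]]] ^ [Factor [Prim ( [Expr [Term [Factor [Prim var]]]] )]]] ++ [Expr [Term [Term [Factor [Prim var]]] ^ [Factor [Prim num]]]]]

6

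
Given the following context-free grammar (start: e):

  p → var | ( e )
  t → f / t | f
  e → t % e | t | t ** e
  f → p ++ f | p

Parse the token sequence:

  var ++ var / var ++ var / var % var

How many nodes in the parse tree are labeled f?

[e [t [f [p var] ++ [f [p var]]] / [t [f [p var] ++ [f [p var]]] / [t [f [p var]]]]] % [e [t [f [p var]]]]]

6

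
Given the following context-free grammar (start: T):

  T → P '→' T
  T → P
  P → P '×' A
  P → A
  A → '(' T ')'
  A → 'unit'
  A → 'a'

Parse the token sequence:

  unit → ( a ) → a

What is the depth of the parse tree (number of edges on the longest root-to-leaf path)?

7

[T [P [A unit]] → [T [P [A ( [T [P [A a]]] )]] → [T [P [A a]]]]]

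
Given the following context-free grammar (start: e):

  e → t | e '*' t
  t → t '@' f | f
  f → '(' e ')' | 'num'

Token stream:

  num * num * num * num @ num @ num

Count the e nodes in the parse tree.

[e [e [e [e [t [f num]]] * [t [f num]]] * [t [f num]]] * [t [t [t [f num]] @ [f num]] @ [f num]]]

4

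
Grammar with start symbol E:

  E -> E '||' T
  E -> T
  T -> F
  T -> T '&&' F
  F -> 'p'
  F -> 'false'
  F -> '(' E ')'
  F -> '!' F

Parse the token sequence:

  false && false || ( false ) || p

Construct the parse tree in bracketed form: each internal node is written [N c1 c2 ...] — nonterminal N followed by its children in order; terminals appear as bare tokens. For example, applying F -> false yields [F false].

E
E || T
E || T || T
T || T || T
T && F || T || T
F && F || T || T
false && F || T || T
false && false || T || T
false && false || F || T
false && false || ( E ) || T
false && false || ( T ) || T
false && false || ( F ) || T
false && false || ( false ) || T
false && false || ( false ) || F
false && false || ( false ) || p

[E [E [E [T [T [F false]] && [F false]]] || [T [F ( [E [T [F false]]] )]]] || [T [F p]]]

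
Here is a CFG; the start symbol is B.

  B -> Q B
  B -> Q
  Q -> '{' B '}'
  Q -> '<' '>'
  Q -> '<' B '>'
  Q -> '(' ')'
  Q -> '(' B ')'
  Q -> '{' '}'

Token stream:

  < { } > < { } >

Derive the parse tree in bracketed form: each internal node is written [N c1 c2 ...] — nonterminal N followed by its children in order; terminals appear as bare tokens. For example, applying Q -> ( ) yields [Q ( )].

[B [Q < [B [Q { }]] >] [B [Q < [B [Q { }]] >]]]

B
Q B
< B > B
< Q > B
< { } > B
< { } > Q
< { } > < B >
< { } > < Q >
< { } > < { } >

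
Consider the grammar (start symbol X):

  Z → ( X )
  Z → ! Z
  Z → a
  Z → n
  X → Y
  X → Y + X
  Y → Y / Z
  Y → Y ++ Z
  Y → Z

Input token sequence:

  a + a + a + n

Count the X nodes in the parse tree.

4

[X [Y [Z a]] + [X [Y [Z a]] + [X [Y [Z a]] + [X [Y [Z n]]]]]]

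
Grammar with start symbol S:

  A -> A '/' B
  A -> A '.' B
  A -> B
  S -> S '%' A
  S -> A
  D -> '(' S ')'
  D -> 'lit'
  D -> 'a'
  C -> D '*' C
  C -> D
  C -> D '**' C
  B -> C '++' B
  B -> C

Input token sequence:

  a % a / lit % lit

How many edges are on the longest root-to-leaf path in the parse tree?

7

[S [S [S [A [B [C [D a]]]]] % [A [A [B [C [D a]]]] / [B [C [D lit]]]]] % [A [B [C [D lit]]]]]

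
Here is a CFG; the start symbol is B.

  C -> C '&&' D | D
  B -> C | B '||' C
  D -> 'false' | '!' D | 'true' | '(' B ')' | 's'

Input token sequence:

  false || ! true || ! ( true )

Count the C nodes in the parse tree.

4

[B [B [B [C [D false]]] || [C [D ! [D true]]]] || [C [D ! [D ( [B [C [D true]]] )]]]]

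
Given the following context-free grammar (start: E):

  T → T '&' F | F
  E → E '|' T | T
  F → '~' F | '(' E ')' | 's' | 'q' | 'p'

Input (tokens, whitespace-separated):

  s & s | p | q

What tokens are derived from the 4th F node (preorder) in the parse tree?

[E [E [E [T [T [F s]] & [F s]]] | [T [F p]]] | [T [F q]]]

q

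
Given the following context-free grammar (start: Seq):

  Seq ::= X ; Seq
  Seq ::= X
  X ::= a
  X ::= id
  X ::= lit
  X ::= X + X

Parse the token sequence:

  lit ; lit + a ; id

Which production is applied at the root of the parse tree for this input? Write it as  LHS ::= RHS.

Seq ::= X ; Seq

[Seq [X lit] ; [Seq [X [X lit] + [X a]] ; [Seq [X id]]]]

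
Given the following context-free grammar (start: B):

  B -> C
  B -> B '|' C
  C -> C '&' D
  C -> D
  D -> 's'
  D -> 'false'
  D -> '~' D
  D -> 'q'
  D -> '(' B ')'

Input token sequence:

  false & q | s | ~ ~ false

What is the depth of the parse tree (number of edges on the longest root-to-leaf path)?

[B [B [B [C [C [D false]] & [D q]]] | [C [D s]]] | [C [D ~ [D ~ [D false]]]]]

6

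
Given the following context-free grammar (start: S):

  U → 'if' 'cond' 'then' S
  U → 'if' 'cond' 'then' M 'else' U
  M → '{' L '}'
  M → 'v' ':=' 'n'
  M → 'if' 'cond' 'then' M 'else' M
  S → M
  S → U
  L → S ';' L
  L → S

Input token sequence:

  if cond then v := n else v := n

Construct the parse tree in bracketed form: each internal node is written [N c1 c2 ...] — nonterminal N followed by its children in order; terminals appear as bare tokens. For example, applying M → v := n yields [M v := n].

S
M
if cond then M else M
if cond then v := n else M
if cond then v := n else v := n

[S [M if cond then [M v := n] else [M v := n]]]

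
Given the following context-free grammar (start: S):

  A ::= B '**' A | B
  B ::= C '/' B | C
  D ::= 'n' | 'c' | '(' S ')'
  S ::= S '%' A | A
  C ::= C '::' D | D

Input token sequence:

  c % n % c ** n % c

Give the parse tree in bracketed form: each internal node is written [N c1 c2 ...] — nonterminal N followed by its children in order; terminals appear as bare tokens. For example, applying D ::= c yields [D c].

[S [S [S [S [A [B [C [D c]]]]] % [A [B [C [D n]]]]] % [A [B [C [D c]]] ** [A [B [C [D n]]]]]] % [A [B [C [D c]]]]]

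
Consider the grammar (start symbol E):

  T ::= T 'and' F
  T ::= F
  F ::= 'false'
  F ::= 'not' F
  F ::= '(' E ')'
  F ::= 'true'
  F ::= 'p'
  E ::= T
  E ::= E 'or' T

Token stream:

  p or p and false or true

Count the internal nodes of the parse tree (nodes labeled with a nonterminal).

11

[E [E [E [T [F p]]] or [T [T [F p]] and [F false]]] or [T [F true]]]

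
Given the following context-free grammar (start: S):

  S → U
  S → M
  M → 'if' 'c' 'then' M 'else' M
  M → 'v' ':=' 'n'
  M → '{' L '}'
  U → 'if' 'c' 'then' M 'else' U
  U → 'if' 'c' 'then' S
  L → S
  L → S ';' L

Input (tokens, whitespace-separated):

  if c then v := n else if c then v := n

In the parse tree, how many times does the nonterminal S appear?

2

[S [U if c then [M v := n] else [U if c then [S [M v := n]]]]]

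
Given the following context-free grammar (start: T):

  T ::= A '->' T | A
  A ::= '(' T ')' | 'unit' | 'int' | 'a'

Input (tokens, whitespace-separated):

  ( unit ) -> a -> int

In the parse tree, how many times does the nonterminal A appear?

4

[T [A ( [T [A unit]] )] -> [T [A a] -> [T [A int]]]]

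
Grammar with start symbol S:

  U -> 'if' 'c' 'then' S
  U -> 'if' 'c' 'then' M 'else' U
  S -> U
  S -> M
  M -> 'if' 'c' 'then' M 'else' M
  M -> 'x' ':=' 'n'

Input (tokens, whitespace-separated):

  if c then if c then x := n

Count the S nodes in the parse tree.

[S [U if c then [S [U if c then [S [M x := n]]]]]]

3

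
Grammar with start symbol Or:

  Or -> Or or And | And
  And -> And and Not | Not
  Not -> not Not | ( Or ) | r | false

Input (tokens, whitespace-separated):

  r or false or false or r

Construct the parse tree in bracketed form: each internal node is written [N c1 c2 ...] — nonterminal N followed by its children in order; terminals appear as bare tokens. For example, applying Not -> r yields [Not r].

Or
Or or And
Or or And or And
Or or And or And or And
And or And or And or And
Not or And or And or And
r or And or And or And
r or Not or And or And
r or false or And or And
r or false or Not or And
r or false or false or And
r or false or false or Not
r or false or false or r

[Or [Or [Or [Or [And [Not r]]] or [And [Not false]]] or [And [Not false]]] or [And [Not r]]]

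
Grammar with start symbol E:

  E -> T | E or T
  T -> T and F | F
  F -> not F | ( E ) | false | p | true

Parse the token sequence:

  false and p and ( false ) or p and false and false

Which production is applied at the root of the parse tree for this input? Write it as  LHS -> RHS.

E -> E or T

[E [E [T [T [T [F false]] and [F p]] and [F ( [E [T [F false]]] )]]] or [T [T [T [F p]] and [F false]] and [F false]]]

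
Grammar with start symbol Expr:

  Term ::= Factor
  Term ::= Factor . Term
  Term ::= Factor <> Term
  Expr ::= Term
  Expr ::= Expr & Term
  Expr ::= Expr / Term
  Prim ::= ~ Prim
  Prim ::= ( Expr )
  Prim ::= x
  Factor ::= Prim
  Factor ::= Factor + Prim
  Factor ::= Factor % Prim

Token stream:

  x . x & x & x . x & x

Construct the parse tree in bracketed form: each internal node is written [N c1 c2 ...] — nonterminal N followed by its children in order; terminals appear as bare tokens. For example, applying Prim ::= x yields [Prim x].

Expr
Expr & Term
Expr & Term & Term
Expr & Term & Term & Term
Term & Term & Term & Term
Factor . Term & Term & Term & Term
Prim . Term & Term & Term & Term
x . Term & Term & Term & Term
x . Factor & Term & Term & Term
x . Prim & Term & Term & Term
x . x & Term & Term & Term
x . x & Factor & Term & Term
x . x & Prim & Term & Term
x . x & x & Term & Term
x . x & x & Factor . Term & Term
x . x & x & Prim . Term & Term
x . x & x & x . Term & Term
x . x & x & x . Factor & Term
x . x & x & x . Prim & Term
x . x & x & x . x & Term
x . x & x & x . x & Factor
x . x & x & x . x & Prim
x . x & x & x . x & x

[Expr [Expr [Expr [Expr [Term [Factor [Prim x]] . [Term [Factor [Prim x]]]]] & [Term [Factor [Prim x]]]] & [Term [Factor [Prim x]] . [Term [Factor [Prim x]]]]] & [Term [Factor [Prim x]]]]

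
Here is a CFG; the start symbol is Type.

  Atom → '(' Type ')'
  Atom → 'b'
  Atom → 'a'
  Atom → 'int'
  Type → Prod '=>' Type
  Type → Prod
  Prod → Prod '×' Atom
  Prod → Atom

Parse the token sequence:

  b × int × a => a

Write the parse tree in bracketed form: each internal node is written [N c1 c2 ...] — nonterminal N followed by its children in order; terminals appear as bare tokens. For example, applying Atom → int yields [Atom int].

Type
Prod => Type
Prod × Atom => Type
Prod × Atom × Atom => Type
Atom × Atom × Atom => Type
b × Atom × Atom => Type
b × int × Atom => Type
b × int × a => Type
b × int × a => Prod
b × int × a => Atom
b × int × a => a

[Type [Prod [Prod [Prod [Atom b]] × [Atom int]] × [Atom a]] => [Type [Prod [Atom a]]]]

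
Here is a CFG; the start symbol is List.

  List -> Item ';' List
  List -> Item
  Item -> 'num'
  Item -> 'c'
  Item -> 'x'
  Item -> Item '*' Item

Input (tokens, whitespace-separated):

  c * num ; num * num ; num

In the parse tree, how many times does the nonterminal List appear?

3

[List [Item [Item c] * [Item num]] ; [List [Item [Item num] * [Item num]] ; [List [Item num]]]]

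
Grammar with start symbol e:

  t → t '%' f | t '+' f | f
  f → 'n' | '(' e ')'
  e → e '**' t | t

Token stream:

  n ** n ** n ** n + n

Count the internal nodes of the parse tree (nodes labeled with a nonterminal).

14

[e [e [e [e [t [f n]]] ** [t [f n]]] ** [t [f n]]] ** [t [t [f n]] + [f n]]]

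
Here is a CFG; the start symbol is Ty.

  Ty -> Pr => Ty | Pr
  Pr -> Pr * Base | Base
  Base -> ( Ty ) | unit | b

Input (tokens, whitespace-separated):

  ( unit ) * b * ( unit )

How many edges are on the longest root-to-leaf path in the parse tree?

8

[Ty [Pr [Pr [Pr [Base ( [Ty [Pr [Base unit]]] )]] * [Base b]] * [Base ( [Ty [Pr [Base unit]]] )]]]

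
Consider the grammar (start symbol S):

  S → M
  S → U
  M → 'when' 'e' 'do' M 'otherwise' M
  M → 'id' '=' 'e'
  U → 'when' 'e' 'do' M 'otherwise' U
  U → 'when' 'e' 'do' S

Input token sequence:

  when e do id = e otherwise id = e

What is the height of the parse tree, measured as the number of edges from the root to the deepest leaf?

3

[S [M when e do [M id = e] otherwise [M id = e]]]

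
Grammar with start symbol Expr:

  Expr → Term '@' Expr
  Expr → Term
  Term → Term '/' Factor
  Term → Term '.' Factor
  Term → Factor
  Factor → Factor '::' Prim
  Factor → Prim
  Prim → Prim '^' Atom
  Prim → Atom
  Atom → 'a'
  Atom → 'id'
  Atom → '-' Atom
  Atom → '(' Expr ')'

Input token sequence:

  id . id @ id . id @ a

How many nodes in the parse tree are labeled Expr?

3

[Expr [Term [Term [Factor [Prim [Atom id]]]] . [Factor [Prim [Atom id]]]] @ [Expr [Term [Term [Factor [Prim [Atom id]]]] . [Factor [Prim [Atom id]]]] @ [Expr [Term [Factor [Prim [Atom a]]]]]]]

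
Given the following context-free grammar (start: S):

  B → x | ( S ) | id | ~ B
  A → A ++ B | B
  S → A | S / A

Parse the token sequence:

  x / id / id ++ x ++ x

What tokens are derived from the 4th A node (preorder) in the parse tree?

id ++ x

[S [S [S [A [B x]]] / [A [B id]]] / [A [A [A [B id]] ++ [B x]] ++ [B x]]]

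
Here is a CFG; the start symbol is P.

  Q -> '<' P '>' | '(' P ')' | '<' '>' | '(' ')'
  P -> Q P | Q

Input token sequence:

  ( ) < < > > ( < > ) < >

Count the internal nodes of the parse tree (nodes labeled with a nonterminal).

[P [Q ( )] [P [Q < [P [Q < >]] >] [P [Q ( [P [Q < >]] )] [P [Q < >]]]]]

12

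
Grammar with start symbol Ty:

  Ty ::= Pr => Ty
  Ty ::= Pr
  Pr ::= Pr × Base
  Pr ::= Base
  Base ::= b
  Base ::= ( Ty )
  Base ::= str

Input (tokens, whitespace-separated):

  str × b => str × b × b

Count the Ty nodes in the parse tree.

[Ty [Pr [Pr [Base str]] × [Base b]] => [Ty [Pr [Pr [Pr [Base str]] × [Base b]] × [Base b]]]]

2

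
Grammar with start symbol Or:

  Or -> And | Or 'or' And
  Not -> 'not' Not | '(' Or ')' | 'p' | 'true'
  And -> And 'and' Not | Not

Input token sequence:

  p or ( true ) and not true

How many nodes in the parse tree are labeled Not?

5

[Or [Or [And [Not p]]] or [And [And [Not ( [Or [And [Not true]]] )]] and [Not not [Not true]]]]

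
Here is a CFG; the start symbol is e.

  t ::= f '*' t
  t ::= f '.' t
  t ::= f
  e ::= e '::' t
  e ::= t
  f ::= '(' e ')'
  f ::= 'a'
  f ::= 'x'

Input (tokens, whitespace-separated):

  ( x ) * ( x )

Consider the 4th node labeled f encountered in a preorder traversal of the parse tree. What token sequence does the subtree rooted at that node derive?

x

[e [t [f ( [e [t [f x]]] )] * [t [f ( [e [t [f x]]] )]]]]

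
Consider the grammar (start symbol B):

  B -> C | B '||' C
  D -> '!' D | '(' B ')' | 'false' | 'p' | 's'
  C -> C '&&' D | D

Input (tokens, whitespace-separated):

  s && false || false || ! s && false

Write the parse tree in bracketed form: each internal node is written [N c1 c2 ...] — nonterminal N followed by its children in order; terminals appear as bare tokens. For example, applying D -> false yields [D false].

B
B || C
B || C || C
C || C || C
C && D || C || C
D && D || C || C
s && D || C || C
s && false || C || C
s && false || D || C
s && false || false || C
s && false || false || C && D
s && false || false || D && D
s && false || false || ! D && D
s && false || false || ! s && D
s && false || false || ! s && false

[B [B [B [C [C [D s]] && [D false]]] || [C [D false]]] || [C [C [D ! [D s]]] && [D false]]]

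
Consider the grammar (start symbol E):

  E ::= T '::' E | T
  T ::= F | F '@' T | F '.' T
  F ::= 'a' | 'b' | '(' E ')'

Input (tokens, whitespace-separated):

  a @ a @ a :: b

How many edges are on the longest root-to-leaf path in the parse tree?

[E [T [F a] @ [T [F a] @ [T [F a]]]] :: [E [T [F b]]]]

5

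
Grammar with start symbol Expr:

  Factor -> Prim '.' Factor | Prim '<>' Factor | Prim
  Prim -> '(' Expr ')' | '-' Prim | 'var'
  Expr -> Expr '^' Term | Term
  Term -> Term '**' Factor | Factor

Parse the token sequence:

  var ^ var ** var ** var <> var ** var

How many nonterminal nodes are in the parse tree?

[Expr [Expr [Term [Factor [Prim var]]]] ^ [Term [Term [Term [Term [Factor [Prim var]]] ** [Factor [Prim var]]] ** [Factor [Prim var] <> [Factor [Prim var]]]] ** [Factor [Prim var]]]]

19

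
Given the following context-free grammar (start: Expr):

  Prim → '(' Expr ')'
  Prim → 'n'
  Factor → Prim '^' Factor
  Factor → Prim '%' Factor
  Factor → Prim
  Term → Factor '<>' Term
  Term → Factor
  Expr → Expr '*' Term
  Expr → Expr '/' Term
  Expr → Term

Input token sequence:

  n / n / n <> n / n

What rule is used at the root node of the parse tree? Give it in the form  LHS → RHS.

[Expr [Expr [Expr [Expr [Term [Factor [Prim n]]]] / [Term [Factor [Prim n]]]] / [Term [Factor [Prim n]] <> [Term [Factor [Prim n]]]]] / [Term [Factor [Prim n]]]]

Expr → Expr '/' Term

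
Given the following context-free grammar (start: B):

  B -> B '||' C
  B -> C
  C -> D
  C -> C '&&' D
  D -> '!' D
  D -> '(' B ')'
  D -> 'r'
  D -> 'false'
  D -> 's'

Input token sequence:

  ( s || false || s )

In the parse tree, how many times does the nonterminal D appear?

4

[B [C [D ( [B [B [B [C [D s]]] || [C [D false]]] || [C [D s]]] )]]]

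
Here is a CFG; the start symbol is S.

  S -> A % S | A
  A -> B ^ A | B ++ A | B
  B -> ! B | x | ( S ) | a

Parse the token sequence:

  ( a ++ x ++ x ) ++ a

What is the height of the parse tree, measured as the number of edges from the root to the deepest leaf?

8

[S [A [B ( [S [A [B a] ++ [A [B x] ++ [A [B x]]]]] )] ++ [A [B a]]]]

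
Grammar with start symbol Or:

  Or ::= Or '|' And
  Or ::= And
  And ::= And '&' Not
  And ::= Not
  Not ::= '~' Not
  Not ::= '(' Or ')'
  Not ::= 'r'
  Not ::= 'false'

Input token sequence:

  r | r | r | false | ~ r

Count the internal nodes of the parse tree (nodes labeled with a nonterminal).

[Or [Or [Or [Or [Or [And [Not r]]] | [And [Not r]]] | [And [Not r]]] | [And [Not false]]] | [And [Not ~ [Not r]]]]

16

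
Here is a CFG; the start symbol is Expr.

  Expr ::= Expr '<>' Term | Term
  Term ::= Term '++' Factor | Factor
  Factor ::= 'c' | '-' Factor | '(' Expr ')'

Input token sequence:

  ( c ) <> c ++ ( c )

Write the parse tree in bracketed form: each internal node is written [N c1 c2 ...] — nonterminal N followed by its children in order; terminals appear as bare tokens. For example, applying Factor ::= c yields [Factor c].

Expr
Expr <> Term
Term <> Term
Factor <> Term
( Expr ) <> Term
( Term ) <> Term
( Factor ) <> Term
( c ) <> Term
( c ) <> Term ++ Factor
( c ) <> Factor ++ Factor
( c ) <> c ++ Factor
( c ) <> c ++ ( Expr )
( c ) <> c ++ ( Term )
( c ) <> c ++ ( Factor )
( c ) <> c ++ ( c )

[Expr [Expr [Term [Factor ( [Expr [Term [Factor c]]] )]]] <> [Term [Term [Factor c]] ++ [Factor ( [Expr [Term [Factor c]]] )]]]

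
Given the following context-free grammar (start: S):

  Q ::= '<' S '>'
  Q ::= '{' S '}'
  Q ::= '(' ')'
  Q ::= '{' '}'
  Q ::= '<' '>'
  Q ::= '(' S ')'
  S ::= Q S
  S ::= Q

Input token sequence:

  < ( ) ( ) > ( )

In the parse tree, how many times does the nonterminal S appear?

4

[S [Q < [S [Q ( )] [S [Q ( )]]] >] [S [Q ( )]]]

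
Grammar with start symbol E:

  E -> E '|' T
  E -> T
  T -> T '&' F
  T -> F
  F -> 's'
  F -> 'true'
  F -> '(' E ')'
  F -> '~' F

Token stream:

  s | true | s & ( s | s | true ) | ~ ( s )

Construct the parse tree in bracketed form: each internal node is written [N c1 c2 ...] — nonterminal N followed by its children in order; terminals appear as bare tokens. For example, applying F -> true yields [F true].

[E [E [E [E [T [F s]]] | [T [F true]]] | [T [T [F s]] & [F ( [E [E [E [T [F s]]] | [T [F s]]] | [T [F true]]] )]]] | [T [F ~ [F ( [E [T [F s]]] )]]]]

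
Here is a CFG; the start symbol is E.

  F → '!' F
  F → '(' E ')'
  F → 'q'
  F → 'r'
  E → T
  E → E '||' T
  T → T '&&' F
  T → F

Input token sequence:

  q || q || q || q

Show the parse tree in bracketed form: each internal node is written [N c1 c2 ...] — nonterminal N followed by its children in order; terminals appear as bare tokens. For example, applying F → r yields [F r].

[E [E [E [E [T [F q]]] || [T [F q]]] || [T [F q]]] || [T [F q]]]

E
E || T
E || T || T
E || T || T || T
T || T || T || T
F || T || T || T
q || T || T || T
q || F || T || T
q || q || T || T
q || q || F || T
q || q || q || T
q || q || q || F
q || q || q || q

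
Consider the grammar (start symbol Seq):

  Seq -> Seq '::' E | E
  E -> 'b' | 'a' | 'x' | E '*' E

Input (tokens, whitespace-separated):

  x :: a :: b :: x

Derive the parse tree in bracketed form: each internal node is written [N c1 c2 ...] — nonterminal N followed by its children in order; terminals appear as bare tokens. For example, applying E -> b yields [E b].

Seq
Seq :: E
Seq :: E :: E
Seq :: E :: E :: E
E :: E :: E :: E
x :: E :: E :: E
x :: a :: E :: E
x :: a :: b :: E
x :: a :: b :: x

[Seq [Seq [Seq [Seq [E x]] :: [E a]] :: [E b]] :: [E x]]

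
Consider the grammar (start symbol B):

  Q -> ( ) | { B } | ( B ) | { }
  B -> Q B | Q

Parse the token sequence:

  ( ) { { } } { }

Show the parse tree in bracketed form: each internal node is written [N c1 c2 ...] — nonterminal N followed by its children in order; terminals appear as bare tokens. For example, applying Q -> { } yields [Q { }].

B
Q B
( ) B
( ) Q B
( ) { B } B
( ) { Q } B
( ) { { } } B
( ) { { } } Q
( ) { { } } { }

[B [Q ( )] [B [Q { [B [Q { }]] }] [B [Q { }]]]]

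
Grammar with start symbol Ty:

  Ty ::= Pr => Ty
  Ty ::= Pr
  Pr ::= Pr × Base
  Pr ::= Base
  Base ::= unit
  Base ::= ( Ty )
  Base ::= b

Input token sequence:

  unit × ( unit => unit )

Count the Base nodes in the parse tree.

[Ty [Pr [Pr [Base unit]] × [Base ( [Ty [Pr [Base unit]] => [Ty [Pr [Base unit]]]] )]]]

4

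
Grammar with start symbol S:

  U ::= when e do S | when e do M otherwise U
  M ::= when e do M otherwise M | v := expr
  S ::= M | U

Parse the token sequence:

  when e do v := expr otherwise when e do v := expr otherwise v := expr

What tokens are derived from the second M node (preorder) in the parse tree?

v := expr

[S [M when e do [M v := expr] otherwise [M when e do [M v := expr] otherwise [M v := expr]]]]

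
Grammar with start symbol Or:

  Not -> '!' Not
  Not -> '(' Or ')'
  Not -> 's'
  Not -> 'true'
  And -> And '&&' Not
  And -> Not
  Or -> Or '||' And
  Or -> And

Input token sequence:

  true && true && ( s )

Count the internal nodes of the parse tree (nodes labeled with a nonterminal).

10

[Or [And [And [And [Not true]] && [Not true]] && [Not ( [Or [And [Not s]]] )]]]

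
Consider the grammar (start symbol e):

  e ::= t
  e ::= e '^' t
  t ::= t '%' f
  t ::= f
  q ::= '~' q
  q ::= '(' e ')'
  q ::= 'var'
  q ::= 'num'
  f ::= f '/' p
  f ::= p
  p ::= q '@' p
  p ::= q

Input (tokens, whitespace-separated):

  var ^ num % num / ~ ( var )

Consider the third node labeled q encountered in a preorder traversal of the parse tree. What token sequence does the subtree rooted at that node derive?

[e [e [t [f [p [q var]]]]] ^ [t [t [f [p [q num]]]] % [f [f [p [q num]]] / [p [q ~ [q ( [e [t [f [p [q var]]]]] )]]]]]]

num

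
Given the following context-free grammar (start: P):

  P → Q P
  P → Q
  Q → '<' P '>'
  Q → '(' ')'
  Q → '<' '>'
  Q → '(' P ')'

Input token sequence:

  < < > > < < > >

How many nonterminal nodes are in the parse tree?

[P [Q < [P [Q < >]] >] [P [Q < [P [Q < >]] >]]]

8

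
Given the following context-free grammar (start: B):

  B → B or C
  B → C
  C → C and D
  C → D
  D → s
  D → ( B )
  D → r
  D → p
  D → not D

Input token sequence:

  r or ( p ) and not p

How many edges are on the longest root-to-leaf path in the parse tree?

7

[B [B [C [D r]]] or [C [C [D ( [B [C [D p]]] )]] and [D not [D p]]]]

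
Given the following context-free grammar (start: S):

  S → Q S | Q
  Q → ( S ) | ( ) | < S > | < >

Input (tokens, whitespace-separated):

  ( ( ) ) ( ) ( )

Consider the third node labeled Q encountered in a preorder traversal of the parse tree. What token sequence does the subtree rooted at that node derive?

( )

[S [Q ( [S [Q ( )]] )] [S [Q ( )] [S [Q ( )]]]]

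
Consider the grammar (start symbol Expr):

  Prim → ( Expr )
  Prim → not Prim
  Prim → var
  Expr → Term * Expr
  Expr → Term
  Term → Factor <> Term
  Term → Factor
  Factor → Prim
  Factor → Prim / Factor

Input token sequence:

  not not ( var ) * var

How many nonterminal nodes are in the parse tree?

14

[Expr [Term [Factor [Prim not [Prim not [Prim ( [Expr [Term [Factor [Prim var]]]] )]]]]] * [Expr [Term [Factor [Prim var]]]]]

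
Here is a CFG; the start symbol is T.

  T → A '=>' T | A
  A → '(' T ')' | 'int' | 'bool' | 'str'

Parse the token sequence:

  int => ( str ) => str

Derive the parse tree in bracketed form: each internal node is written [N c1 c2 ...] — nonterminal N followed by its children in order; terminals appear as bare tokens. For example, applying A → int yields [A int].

T
A => T
int => T
int => A => T
int => ( T ) => T
int => ( A ) => T
int => ( str ) => T
int => ( str ) => A
int => ( str ) => str

[T [A int] => [T [A ( [T [A str]] )] => [T [A str]]]]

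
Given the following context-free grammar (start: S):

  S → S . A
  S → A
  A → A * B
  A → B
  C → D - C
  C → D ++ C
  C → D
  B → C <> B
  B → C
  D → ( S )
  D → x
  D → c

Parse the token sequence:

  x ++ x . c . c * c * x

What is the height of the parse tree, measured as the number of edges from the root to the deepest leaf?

8

[S [S [S [A [B [C [D x] ++ [C [D x]]]]]] . [A [B [C [D c]]]]] . [A [A [A [B [C [D c]]]] * [B [C [D c]]]] * [B [C [D x]]]]]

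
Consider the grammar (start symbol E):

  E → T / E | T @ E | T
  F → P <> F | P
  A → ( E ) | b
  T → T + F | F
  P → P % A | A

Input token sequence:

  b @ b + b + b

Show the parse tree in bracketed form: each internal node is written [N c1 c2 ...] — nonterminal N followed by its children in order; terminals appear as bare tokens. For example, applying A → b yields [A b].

E
T @ E
F @ E
P @ E
A @ E
b @ E
b @ T
b @ T + F
b @ T + F + F
b @ F + F + F
b @ P + F + F
b @ A + F + F
b @ b + F + F
b @ b + P + F
b @ b + A + F
b @ b + b + F
b @ b + b + P
b @ b + b + A
b @ b + b + b

[E [T [F [P [A b]]]] @ [E [T [T [T [F [P [A b]]]] + [F [P [A b]]]] + [F [P [A b]]]]]]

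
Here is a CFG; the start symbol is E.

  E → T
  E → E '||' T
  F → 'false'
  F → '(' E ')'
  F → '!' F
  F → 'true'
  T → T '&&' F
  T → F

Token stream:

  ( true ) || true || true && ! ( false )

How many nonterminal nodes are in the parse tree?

18

[E [E [E [T [F ( [E [T [F true]]] )]]] || [T [F true]]] || [T [T [F true]] && [F ! [F ( [E [T [F false]]] )]]]]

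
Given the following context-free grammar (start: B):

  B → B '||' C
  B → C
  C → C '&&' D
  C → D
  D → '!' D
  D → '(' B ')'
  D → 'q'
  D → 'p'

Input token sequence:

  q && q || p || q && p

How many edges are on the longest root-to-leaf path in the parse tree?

[B [B [B [C [C [D q]] && [D q]]] || [C [D p]]] || [C [C [D q]] && [D p]]]

6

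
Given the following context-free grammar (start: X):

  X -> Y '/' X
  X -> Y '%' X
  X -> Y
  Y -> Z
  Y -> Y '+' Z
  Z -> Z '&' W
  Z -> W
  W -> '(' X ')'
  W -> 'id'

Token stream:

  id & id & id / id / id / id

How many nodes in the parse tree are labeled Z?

6

[X [Y [Z [Z [Z [W id]] & [W id]] & [W id]]] / [X [Y [Z [W id]]] / [X [Y [Z [W id]]] / [X [Y [Z [W id]]]]]]]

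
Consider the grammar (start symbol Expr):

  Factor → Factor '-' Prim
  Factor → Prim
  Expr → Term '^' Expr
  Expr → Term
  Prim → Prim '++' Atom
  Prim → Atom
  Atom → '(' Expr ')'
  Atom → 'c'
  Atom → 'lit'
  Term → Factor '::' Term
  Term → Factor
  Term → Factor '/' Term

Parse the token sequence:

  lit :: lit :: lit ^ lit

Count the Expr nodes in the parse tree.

2

[Expr [Term [Factor [Prim [Atom lit]]] :: [Term [Factor [Prim [Atom lit]]] :: [Term [Factor [Prim [Atom lit]]]]]] ^ [Expr [Term [Factor [Prim [Atom lit]]]]]]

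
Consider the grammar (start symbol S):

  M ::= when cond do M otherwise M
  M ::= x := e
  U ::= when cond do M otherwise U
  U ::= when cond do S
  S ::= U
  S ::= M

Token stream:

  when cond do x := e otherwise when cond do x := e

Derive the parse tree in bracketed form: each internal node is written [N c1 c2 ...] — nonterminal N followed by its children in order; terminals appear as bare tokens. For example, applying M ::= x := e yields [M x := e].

[S [U when cond do [M x := e] otherwise [U when cond do [S [M x := e]]]]]

S
U
when cond do M otherwise U
when cond do x := e otherwise U
when cond do x := e otherwise when cond do S
when cond do x := e otherwise when cond do M
when cond do x := e otherwise when cond do x := e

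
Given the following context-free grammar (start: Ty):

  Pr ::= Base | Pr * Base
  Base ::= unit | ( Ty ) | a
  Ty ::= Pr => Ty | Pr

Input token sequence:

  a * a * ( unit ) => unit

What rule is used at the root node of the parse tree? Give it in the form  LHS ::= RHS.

[Ty [Pr [Pr [Pr [Base a]] * [Base a]] * [Base ( [Ty [Pr [Base unit]]] )]] => [Ty [Pr [Base unit]]]]

Ty ::= Pr => Ty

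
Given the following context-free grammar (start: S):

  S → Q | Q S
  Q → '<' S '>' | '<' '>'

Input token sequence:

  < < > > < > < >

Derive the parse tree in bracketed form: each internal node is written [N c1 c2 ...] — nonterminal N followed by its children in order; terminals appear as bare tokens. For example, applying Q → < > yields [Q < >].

[S [Q < [S [Q < >]] >] [S [Q < >] [S [Q < >]]]]

S
Q S
< S > S
< Q > S
< < > > S
< < > > Q S
< < > > < > S
< < > > < > Q
< < > > < > < >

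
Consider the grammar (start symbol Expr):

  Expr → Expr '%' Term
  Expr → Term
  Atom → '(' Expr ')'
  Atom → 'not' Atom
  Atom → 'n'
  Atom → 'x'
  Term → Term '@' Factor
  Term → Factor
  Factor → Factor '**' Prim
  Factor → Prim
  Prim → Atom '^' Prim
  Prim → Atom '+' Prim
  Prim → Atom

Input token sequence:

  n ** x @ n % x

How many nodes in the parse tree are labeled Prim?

[Expr [Expr [Term [Term [Factor [Factor [Prim [Atom n]]] ** [Prim [Atom x]]]] @ [Factor [Prim [Atom n]]]]] % [Term [Factor [Prim [Atom x]]]]]

4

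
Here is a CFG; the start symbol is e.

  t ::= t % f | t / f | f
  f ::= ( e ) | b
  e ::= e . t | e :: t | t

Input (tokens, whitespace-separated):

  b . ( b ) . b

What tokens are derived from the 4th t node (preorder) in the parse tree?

[e [e [e [t [f b]]] . [t [f ( [e [t [f b]]] )]]] . [t [f b]]]

b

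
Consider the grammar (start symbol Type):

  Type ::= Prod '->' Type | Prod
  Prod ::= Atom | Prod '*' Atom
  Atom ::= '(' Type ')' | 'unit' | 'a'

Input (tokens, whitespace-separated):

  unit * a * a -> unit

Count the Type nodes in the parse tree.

[Type [Prod [Prod [Prod [Atom unit]] * [Atom a]] * [Atom a]] -> [Type [Prod [Atom unit]]]]

2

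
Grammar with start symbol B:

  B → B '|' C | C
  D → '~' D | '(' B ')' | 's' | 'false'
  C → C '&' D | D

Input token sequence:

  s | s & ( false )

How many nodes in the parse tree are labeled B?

[B [B [C [D s]]] | [C [C [D s]] & [D ( [B [C [D false]]] )]]]

3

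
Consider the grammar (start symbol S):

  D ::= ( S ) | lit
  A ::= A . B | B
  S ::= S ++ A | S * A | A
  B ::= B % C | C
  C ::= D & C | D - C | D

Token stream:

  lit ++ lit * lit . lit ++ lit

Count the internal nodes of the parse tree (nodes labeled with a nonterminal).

24

[S [S [S [S [A [B [C [D lit]]]]] ++ [A [B [C [D lit]]]]] * [A [A [B [C [D lit]]]] . [B [C [D lit]]]]] ++ [A [B [C [D lit]]]]]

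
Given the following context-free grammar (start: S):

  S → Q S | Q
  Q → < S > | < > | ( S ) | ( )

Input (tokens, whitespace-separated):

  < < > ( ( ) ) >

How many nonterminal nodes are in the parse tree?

8

[S [Q < [S [Q < >] [S [Q ( [S [Q ( )]] )]]] >]]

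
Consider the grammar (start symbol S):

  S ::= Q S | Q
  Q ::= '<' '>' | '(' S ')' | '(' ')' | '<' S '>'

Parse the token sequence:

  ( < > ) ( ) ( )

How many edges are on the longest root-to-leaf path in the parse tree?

4

[S [Q ( [S [Q < >]] )] [S [Q ( )] [S [Q ( )]]]]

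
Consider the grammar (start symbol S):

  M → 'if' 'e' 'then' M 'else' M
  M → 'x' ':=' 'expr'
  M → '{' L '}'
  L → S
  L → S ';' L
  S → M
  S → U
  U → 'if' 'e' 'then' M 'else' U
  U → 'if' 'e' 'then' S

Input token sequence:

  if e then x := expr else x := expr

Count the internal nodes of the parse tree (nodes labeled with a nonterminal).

4

[S [M if e then [M x := expr] else [M x := expr]]]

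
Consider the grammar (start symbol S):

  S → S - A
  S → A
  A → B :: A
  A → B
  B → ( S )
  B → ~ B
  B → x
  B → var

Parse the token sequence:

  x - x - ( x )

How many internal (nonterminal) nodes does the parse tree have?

[S [S [S [A [B x]]] - [A [B x]]] - [A [B ( [S [A [B x]]] )]]]

12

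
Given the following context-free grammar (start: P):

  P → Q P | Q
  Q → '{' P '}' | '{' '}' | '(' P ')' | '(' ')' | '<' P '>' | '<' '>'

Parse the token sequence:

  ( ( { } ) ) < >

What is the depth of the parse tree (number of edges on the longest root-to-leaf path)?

6

[P [Q ( [P [Q ( [P [Q { }]] )]] )] [P [Q < >]]]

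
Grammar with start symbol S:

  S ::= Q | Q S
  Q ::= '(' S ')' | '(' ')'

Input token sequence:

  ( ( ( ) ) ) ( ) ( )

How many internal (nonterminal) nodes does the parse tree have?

10

[S [Q ( [S [Q ( [S [Q ( )]] )]] )] [S [Q ( )] [S [Q ( )]]]]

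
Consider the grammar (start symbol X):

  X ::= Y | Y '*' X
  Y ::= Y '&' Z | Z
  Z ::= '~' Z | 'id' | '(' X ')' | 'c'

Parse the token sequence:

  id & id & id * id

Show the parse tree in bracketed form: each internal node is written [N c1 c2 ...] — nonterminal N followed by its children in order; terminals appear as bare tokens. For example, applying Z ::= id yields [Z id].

X
Y * X
Y & Z * X
Y & Z & Z * X
Z & Z & Z * X
id & Z & Z * X
id & id & Z * X
id & id & id * X
id & id & id * Y
id & id & id * Z
id & id & id * id

[X [Y [Y [Y [Z id]] & [Z id]] & [Z id]] * [X [Y [Z id]]]]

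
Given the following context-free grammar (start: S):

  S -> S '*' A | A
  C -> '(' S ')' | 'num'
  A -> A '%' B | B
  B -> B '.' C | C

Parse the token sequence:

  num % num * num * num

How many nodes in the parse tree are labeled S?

3

[S [S [S [A [A [B [C num]]] % [B [C num]]]] * [A [B [C num]]]] * [A [B [C num]]]]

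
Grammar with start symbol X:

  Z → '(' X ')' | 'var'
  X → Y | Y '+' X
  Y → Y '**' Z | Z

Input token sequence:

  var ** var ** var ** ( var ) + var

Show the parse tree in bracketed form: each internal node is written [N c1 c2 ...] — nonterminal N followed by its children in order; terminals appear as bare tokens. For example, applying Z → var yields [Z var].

[X [Y [Y [Y [Y [Z var]] ** [Z var]] ** [Z var]] ** [Z ( [X [Y [Z var]]] )]] + [X [Y [Z var]]]]

X
Y + X
Y ** Z + X
Y ** Z ** Z + X
Y ** Z ** Z ** Z + X
Z ** Z ** Z ** Z + X
var ** Z ** Z ** Z + X
var ** var ** Z ** Z + X
var ** var ** var ** Z + X
var ** var ** var ** ( X ) + X
var ** var ** var ** ( Y ) + X
var ** var ** var ** ( Z ) + X
var ** var ** var ** ( var ) + X
var ** var ** var ** ( var ) + Y
var ** var ** var ** ( var ) + Z
var ** var ** var ** ( var ) + var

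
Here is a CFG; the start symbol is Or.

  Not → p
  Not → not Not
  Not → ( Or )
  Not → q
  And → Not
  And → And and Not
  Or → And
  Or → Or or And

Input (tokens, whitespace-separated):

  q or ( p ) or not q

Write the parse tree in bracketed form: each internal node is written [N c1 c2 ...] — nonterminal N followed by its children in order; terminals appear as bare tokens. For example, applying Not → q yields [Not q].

[Or [Or [Or [And [Not q]]] or [And [Not ( [Or [And [Not p]]] )]]] or [And [Not not [Not q]]]]

Or
Or or And
Or or And or And
And or And or And
Not or And or And
q or And or And
q or Not or And
q or ( Or ) or And
q or ( And ) or And
q or ( Not ) or And
q or ( p ) or And
q or ( p ) or Not
q or ( p ) or not Not
q or ( p ) or not q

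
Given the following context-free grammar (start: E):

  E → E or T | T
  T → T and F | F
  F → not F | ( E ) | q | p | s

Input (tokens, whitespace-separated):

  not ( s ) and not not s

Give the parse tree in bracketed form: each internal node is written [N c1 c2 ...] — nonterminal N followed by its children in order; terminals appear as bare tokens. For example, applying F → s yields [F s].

E
T
T and F
F and F
not F and F
not ( E ) and F
not ( T ) and F
not ( F ) and F
not ( s ) and F
not ( s ) and not F
not ( s ) and not not F
not ( s ) and not not s

[E [T [T [F not [F ( [E [T [F s]]] )]]] and [F not [F not [F s]]]]]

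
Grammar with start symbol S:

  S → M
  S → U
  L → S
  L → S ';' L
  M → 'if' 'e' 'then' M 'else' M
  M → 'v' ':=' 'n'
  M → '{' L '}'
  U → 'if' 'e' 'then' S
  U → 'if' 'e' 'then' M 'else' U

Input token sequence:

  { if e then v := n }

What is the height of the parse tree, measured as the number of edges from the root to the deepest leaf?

7

[S [M { [L [S [U if e then [S [M v := n]]]]] }]]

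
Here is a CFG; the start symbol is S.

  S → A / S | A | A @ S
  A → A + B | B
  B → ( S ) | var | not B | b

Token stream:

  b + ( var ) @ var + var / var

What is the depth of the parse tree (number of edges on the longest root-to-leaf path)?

[S [A [A [B b]] + [B ( [S [A [B var]]] )]] @ [S [A [A [B var]] + [B var]] / [S [A [B var]]]]]

6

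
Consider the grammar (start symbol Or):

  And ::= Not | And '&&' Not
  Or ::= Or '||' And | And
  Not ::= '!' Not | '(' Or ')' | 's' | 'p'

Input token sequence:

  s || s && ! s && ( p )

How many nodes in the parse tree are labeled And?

[Or [Or [And [Not s]]] || [And [And [And [Not s]] && [Not ! [Not s]]] && [Not ( [Or [And [Not p]]] )]]]

5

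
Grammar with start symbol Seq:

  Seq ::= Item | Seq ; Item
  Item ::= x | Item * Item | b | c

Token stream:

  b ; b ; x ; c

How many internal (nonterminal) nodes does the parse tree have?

8

[Seq [Seq [Seq [Seq [Item b]] ; [Item b]] ; [Item x]] ; [Item c]]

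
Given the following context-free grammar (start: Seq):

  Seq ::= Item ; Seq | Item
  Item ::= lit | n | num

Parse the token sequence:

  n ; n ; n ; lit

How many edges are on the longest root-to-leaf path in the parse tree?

5

[Seq [Item n] ; [Seq [Item n] ; [Seq [Item n] ; [Seq [Item lit]]]]]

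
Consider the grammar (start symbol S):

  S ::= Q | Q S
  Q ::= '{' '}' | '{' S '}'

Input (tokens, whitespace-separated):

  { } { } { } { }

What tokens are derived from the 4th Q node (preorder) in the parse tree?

{ }

[S [Q { }] [S [Q { }] [S [Q { }] [S [Q { }]]]]]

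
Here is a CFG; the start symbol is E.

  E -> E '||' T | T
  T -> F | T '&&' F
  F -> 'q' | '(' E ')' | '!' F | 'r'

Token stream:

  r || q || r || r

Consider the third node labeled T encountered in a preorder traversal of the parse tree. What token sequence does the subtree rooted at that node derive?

r

[E [E [E [E [T [F r]]] || [T [F q]]] || [T [F r]]] || [T [F r]]]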